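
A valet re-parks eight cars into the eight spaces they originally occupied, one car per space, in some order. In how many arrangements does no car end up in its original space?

The subfactorial !8 = [8!/e] (nearest integer).
8! = 40320, and 40320/e ≈ 14832.90, so !8 = 14833.

14833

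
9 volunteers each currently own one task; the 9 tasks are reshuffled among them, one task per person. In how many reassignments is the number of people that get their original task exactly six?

Choose which 6 of the 9 are fixed: C(9,6) = 84.
The remaining 3 must be deranged: !3 = 2.
Total: 84 × 2 = 168.

168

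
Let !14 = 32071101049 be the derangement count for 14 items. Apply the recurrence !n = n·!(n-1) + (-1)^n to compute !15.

!15 = 15·32071101049 - 1 = 481066515734.

481066515734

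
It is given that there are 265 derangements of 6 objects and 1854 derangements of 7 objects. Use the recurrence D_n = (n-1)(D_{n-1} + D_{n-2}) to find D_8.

14833

D_8 = (8-1)·(D_7 + D_6) = 7·(1854 + 265) = 7·2119 = 14833.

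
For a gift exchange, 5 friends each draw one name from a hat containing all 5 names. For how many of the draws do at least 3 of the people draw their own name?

11

# with exactly i fixed is C(5,i)·!(5-i); sum over i=3..5:
  i=3: C(5,3)·!2 = 10·1 = 10
  i=4: C(5,4)·!1 = 5·0 = 0
  i=5: C(5,5)·!0 = 1·1 = 1
Total = 11.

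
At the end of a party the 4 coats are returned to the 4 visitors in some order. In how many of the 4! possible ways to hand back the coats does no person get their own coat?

9

Use !n = (n-1)(!(n-1) + !(n-2)).
!4 = 3·(2 + 1) = 3·3 = 9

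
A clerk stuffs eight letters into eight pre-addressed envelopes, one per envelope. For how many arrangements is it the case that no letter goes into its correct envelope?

14833

Recurrence: !8 = 7·(!7 + !6).
!8 = 7·(1854 + 265) = 7·2119 = 14833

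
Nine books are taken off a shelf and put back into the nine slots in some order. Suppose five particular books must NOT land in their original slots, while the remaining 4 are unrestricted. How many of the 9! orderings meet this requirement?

Let A_j be the event that the j-th constrained one is fixed. By inclusion-exclusion over the 5 events:
Σ_{j=0}^{5} (-1)^j C(5,j)(9-j)!
= C(5,0)·9! - C(5,1)·8! + C(5,2)·7! - C(5,3)·6! + C(5,4)·5! - C(5,5)·4!
= 362880 - 201600 + 50400 - 7200 + 600 - 24
= 205056

205056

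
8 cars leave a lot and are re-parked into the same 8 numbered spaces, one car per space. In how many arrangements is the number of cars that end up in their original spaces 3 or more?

3235

# with exactly i fixed is C(8,i)·!(8-i); sum over i=3..8:
  i=3: C(8,3)·!5 = 56·44 = 2464
  i=4: C(8,4)·!4 = 70·9 = 630
  i=5: C(8,5)·!3 = 56·2 = 112
  i=6: C(8,6)·!2 = 28·1 = 28
  i=7: C(8,7)·!1 = 8·0 = 0
  i=8: C(8,8)·!0 = 1·1 = 1
Total = 3235.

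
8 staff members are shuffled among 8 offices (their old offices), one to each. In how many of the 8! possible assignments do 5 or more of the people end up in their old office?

Sum C(8,i)·!(8-i) for i = 5..8:
  i=5: C(8,5)·!3 = 56·2 = 112
  i=6: C(8,6)·!2 = 28·1 = 28
  i=7: C(8,7)·!1 = 8·0 = 0
  i=8: C(8,8)·!0 = 1·1 = 1
Total = 141.

141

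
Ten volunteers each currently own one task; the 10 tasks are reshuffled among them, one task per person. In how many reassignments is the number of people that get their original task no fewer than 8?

46

Sum C(10,i)·!(10-i) for i = 8..10:
  i=8: C(10,8)·!2 = 45·1 = 45
  i=9: C(10,9)·!1 = 10·0 = 0
  i=10: C(10,10)·!0 = 1·1 = 1
Total = 46.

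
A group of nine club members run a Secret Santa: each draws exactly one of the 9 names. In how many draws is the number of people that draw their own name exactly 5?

Choose which 5 of the 9 are fixed: C(9,5) = 126.
The other 4 form a derangement: !4 = 9.
Total: 126 × 9 = 1134.

1134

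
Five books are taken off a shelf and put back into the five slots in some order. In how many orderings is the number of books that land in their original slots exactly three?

Choose which 3 of the 5 are fixed: C(5,3) = 10.
The other 2 form a derangement: !2 = 1.
Total: 10 × 1 = 10.

10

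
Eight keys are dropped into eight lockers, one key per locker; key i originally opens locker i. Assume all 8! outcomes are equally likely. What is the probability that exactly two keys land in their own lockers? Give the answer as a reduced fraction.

Favorable outcomes: C(8,2)·!6 = 28·265 = 7420.
Total outcomes: 8! = 40320.
Probability = 7420/40320 = 53/288.

53/288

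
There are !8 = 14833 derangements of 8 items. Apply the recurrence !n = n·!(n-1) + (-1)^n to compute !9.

133496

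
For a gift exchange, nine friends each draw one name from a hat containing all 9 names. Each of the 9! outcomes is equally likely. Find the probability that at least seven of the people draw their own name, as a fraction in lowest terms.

37/362880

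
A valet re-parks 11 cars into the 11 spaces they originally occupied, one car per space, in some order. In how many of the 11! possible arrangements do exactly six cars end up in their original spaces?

Choose which 6 of the 11 are fixed: C(11,6) = 462.
The other 5 form a derangement: !5 = 44.
Total: 462 × 44 = 20328.

20328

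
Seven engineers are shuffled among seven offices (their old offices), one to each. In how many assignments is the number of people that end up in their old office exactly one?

Choose which one of the 7 is fixed: C(7,1) = 7.
The remaining 6 must be deranged: !6 = 265.
Total: 7 × 265 = 1855.

1855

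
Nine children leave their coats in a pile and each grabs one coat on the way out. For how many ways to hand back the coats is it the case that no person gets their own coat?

The number of derangements of 9 is !9 = Σ_{k=0}^{9} (-1)^k·9!/k!
= 9! - 9!/1! + 9!/2! - 9!/3! + 9!/4! - 9!/5! + 9!/6! - 9!/7! + 9!/8! - 9!/9!
= 362880 - 362880 + 181440 - 60480 + 15120 - 3024 + 504 - 72 + 9 - 1
= 133496

133496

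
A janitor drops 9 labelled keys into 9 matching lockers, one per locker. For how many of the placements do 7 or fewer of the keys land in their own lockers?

# with exactly i fixed is C(9,i)·!(9-i); sum over i=0..7:
  i=0: C(9,0)·!9 = 1·133496 = 133496
  i=1: C(9,1)·!8 = 9·14833 = 133497
  i=2: C(9,2)·!7 = 36·1854 = 66744
  i=3: C(9,3)·!6 = 84·265 = 22260
  i=4: C(9,4)·!5 = 126·44 = 5544
  i=5: C(9,5)·!4 = 126·9 = 1134
  i=6: C(9,6)·!3 = 84·2 = 168
  i=7: C(9,7)·!2 = 36·1 = 36
Total = 362879.

362879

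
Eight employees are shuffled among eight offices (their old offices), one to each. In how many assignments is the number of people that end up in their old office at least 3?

Sum C(8,i)·!(8-i) for i = 3..8:
  i=3: C(8,3)·!5 = 56·44 = 2464
  i=4: C(8,4)·!4 = 70·9 = 630
  i=5: C(8,5)·!3 = 56·2 = 112
  i=6: C(8,6)·!2 = 28·1 = 28
  i=7: C(8,7)·!1 = 8·0 = 0
  i=8: C(8,8)·!0 = 1·1 = 1
Total = 3235.

3235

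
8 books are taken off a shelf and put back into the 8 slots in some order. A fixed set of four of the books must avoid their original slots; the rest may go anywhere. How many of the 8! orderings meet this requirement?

Let A_j be the event that the j-th constrained one is fixed. By inclusion-exclusion over the 4 events:
Σ_{j=0}^{4} (-1)^j C(4,j)(8-j)!
= C(4,0)·8! - C(4,1)·7! + C(4,2)·6! - C(4,3)·5! + C(4,4)·4!
= 40320 - 20160 + 4320 - 480 + 24
= 24024

24024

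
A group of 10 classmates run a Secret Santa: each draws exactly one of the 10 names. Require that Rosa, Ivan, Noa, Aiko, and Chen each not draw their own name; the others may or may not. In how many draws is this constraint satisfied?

2170680

Inclusion-exclusion on the 5 forbidden self-matches:
Σ_{j=0}^{5} (-1)^j C(5,j)(10-j)!
= C(5,0)·10! - C(5,1)·9! + C(5,2)·8! - C(5,3)·7! + C(5,4)·6! - C(5,5)·5!
= 3628800 - 1814400 + 403200 - 50400 + 3600 - 120
= 2170680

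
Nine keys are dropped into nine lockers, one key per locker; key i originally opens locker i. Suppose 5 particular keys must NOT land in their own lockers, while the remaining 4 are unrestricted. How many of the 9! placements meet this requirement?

205056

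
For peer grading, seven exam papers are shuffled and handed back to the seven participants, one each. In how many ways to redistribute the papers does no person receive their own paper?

1854

!7 is the nearest integer to 7!/e.
7! = 5040, and 5040/e ≈ 1854.11, so !7 = 1854.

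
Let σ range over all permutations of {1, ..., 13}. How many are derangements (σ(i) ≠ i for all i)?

2290792932

The number of derangements of 13 is !13 = Σ_{k=0}^{13} (-1)^k·13!/k!
= 13! - 13!/1! + 13!/2! - 13!/3! + 13!/4! - 13!/5! + 13!/6! - 13!/7! + 13!/8! - 13!/9! + 13!/10! - 13!/11! + 13!/12! - 13!/13!
= 6227020800 - 6227020800 + 3113510400 - 1037836800 + 259459200 - 51891840 + 8648640 - 1235520 + 154440 - 17160 + 1716 - 156 + 13 - 1
= 2290792932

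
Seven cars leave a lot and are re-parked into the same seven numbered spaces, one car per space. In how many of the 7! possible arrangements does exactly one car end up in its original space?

1855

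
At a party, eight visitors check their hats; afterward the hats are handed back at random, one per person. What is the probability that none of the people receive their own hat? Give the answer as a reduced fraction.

2119/5760

Favorable outcomes: !8 = 14833.
Total outcomes: 8! = 40320.
Probability = 14833/40320 = 2119/5760.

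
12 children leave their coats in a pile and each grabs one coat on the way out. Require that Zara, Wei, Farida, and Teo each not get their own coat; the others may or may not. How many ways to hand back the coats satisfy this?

339696000

Inclusion-exclusion on the 4 forbidden self-matches:
Σ_{j=0}^{4} (-1)^j C(4,j)(12-j)!
= C(4,0)·12! - C(4,1)·11! + C(4,2)·10! - C(4,3)·9! + C(4,4)·8!
= 479001600 - 159667200 + 21772800 - 1451520 + 40320
= 339696000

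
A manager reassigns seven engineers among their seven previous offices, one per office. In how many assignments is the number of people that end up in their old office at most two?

Sum C(7,i)·!(7-i) for i = 0..2:
  i=0: C(7,0)·!7 = 1·1854 = 1854
  i=1: C(7,1)·!6 = 7·265 = 1855
  i=2: C(7,2)·!5 = 21·44 = 924
Total = 4633.

4633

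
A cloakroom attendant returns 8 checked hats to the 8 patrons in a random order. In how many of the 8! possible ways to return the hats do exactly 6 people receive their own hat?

28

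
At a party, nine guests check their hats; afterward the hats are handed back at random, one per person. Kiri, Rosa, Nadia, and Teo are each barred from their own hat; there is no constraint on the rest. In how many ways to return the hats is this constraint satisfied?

229080

Inclusion-exclusion on the 4 forbidden self-matches:
Σ_{j=0}^{4} (-1)^j C(4,j)(9-j)!
= C(4,0)·9! - C(4,1)·8! + C(4,2)·7! - C(4,3)·6! + C(4,4)·5!
= 362880 - 161280 + 30240 - 2880 + 120
= 229080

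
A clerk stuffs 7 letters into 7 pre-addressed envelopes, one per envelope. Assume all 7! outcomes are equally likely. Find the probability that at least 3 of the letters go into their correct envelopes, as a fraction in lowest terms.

Favorable outcomes: Σ_{i≥3} C(7,i)·!(7-i) = 35·9 + 35·2 + 21·1 + 7·0 + 1·1 = 407.
Total outcomes: 7! = 5040.
Probability = 407/5040 = 407/5040.

407/5040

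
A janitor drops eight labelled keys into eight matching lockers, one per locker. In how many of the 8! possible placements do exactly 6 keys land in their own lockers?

Choose which 6 of the 8 are fixed: C(8,6) = 28.
The remaining 2 must be deranged: !2 = 1.
Total: 28 × 1 = 28.

28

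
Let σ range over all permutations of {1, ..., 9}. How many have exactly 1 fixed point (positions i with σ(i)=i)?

Pick the single fixed position: C(9,1) = 9 ways.
The remaining 8 must be deranged: !8 = 14833.
Total: 9 × 14833 = 133497.

133497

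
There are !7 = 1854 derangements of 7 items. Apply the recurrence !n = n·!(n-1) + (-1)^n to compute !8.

14833

!8 = 8·1854 + 1 = 14833.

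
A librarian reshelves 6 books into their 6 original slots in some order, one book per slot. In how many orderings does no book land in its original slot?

265

The subfactorial !6 = [6!/e] (nearest integer).
6! = 720, and 720/e ≈ 264.87, so !6 = 265.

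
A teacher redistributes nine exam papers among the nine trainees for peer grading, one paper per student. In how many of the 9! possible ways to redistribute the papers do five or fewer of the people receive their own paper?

# with exactly i fixed is C(9,i)·!(9-i); sum over i=0..5:
  i=0: C(9,0)·!9 = 1·133496 = 133496
  i=1: C(9,1)·!8 = 9·14833 = 133497
  i=2: C(9,2)·!7 = 36·1854 = 66744
  i=3: C(9,3)·!6 = 84·265 = 22260
  i=4: C(9,4)·!5 = 126·44 = 5544
  i=5: C(9,5)·!4 = 126·9 = 1134
Total = 362675.

362675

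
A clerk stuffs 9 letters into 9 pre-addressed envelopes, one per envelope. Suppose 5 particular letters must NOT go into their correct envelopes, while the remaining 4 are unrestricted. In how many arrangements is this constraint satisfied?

205056

Inclusion-exclusion on the 5 forbidden self-matches:
Σ_{j=0}^{5} (-1)^j C(5,j)(9-j)!
= C(5,0)·9! - C(5,1)·8! + C(5,2)·7! - C(5,3)·6! + C(5,4)·5! - C(5,5)·4!
= 362880 - 201600 + 50400 - 7200 + 600 - 24
= 205056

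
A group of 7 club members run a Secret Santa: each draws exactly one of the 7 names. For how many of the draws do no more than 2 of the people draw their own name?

4633

# with exactly i fixed is C(7,i)·!(7-i); sum over i=0..2:
  i=0: C(7,0)·!7 = 1·1854 = 1854
  i=1: C(7,1)·!6 = 7·265 = 1855
  i=2: C(7,2)·!5 = 21·44 = 924
Total = 4633.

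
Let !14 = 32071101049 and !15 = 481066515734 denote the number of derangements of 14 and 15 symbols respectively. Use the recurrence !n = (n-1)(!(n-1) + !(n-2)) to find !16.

7697064251745

!16 = (16-1)·(!15 + !14) = 15·(481066515734 + 32071101049) = 15·513137616783 = 7697064251745.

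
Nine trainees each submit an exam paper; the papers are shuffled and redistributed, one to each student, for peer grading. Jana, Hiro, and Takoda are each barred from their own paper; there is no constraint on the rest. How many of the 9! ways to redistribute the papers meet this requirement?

256320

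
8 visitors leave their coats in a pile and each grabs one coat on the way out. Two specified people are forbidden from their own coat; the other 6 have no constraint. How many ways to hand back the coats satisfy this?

30960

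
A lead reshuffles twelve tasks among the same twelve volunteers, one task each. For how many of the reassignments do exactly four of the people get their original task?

7342335

Pick the 4 fixed positions: C(12,4) = 495 ways.
The remaining 8 must be deranged: !8 = 14833.
Total: 495 × 14833 = 7342335.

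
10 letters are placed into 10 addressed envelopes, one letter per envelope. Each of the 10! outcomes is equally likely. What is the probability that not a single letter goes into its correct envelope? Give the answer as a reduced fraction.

16481/44800

Favorable outcomes: !10 = 1334961.
Total outcomes: 10! = 3628800.
Probability = 1334961/3628800 = 16481/44800.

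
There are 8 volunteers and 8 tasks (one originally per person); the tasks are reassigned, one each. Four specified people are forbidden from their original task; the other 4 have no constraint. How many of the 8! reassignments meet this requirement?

24024

Let A_j be the event that the j-th constrained one is fixed. By inclusion-exclusion over the 4 events:
Σ_{j=0}^{4} (-1)^j C(4,j)(8-j)!
= C(4,0)·8! - C(4,1)·7! + C(4,2)·6! - C(4,3)·5! + C(4,4)·4!
= 40320 - 20160 + 4320 - 480 + 24
= 24024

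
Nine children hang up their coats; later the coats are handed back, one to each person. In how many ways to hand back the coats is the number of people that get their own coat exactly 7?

36

Pick the 7 fixed positions: C(9,7) = 36 ways.
The remaining 2 must be deranged: !2 = 1.
Total: 36 × 1 = 36.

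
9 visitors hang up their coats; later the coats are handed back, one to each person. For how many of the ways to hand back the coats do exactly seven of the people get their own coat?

36

Choose which 7 of the 9 are fixed: C(9,7) = 36.
The remaining 2 must be deranged: !2 = 1.
Total: 36 × 1 = 36.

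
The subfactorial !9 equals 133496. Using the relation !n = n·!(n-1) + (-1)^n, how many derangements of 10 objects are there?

1334961

!10 = 10·133496 + 1 = 1334961.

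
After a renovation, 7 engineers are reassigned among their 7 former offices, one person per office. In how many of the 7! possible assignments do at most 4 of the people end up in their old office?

Sum C(7,i)·!(7-i) for i = 0..4:
  i=0: C(7,0)·!7 = 1·1854 = 1854
  i=1: C(7,1)·!6 = 7·265 = 1855
  i=2: C(7,2)·!5 = 21·44 = 924
  i=3: C(7,3)·!4 = 35·9 = 315
  i=4: C(7,4)·!3 = 35·2 = 70
Total = 5018.

5018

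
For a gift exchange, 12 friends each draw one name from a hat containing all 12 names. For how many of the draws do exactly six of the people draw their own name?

244860

Pick the 6 fixed positions: C(12,6) = 924 ways.
The remaining 6 must be deranged: !6 = 265.
Total: 924 × 265 = 244860.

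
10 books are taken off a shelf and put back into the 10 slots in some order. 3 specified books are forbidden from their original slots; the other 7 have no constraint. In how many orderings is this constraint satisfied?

2656080

Let A_j be the event that the j-th constrained one is fixed. By inclusion-exclusion over the 3 events:
Σ_{j=0}^{3} (-1)^j C(3,j)(10-j)!
= C(3,0)·10! - C(3,1)·9! + C(3,2)·8! - C(3,3)·7!
= 3628800 - 1088640 + 120960 - 5040
= 2656080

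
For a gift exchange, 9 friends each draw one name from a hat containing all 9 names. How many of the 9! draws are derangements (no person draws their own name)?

The subfactorial !9 = [9!/e] (nearest integer).
9! = 362880, and 362880/e ≈ 133496.09, so !9 = 133496.

133496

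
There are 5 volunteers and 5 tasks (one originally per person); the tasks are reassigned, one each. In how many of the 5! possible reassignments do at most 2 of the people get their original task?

# with exactly i fixed is C(5,i)·!(5-i); sum over i=0..2:
  i=0: C(5,0)·!5 = 1·44 = 44
  i=1: C(5,1)·!4 = 5·9 = 45
  i=2: C(5,2)·!3 = 10·2 = 20
Total = 109.

109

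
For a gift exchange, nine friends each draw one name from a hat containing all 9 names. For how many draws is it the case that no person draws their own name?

The subfactorial !9 = [9!/e] (nearest integer).
9! = 362880, and 362880/e ≈ 133496.09, so !9 = 133496.

133496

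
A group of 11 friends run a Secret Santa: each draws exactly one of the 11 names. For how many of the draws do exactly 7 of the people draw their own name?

2970

Choose which 7 of the 11 are fixed: C(11,7) = 330.
The other 4 form a derangement: !4 = 9.
Total: 330 × 9 = 2970.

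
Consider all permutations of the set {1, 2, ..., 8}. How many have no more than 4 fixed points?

40179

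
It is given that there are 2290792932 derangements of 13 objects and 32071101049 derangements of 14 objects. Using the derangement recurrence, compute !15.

481066515734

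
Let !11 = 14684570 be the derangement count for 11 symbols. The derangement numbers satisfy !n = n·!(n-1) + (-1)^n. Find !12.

!12 = 12·14684570 + 1 = 176214841.

176214841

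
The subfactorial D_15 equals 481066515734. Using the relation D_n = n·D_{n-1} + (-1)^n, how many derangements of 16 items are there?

D_16 = 16·481066515734 + 1 = 7697064251745.

7697064251745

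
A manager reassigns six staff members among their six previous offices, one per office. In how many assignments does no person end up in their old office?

265

By inclusion-exclusion, !6 = Σ (-1)^k · 6!/k! for k=0..6
= 6! - 6!/1! + 6!/2! - 6!/3! + 6!/4! - 6!/5! + 6!/6!
= 720 - 720 + 360 - 120 + 30 - 6 + 1
= 265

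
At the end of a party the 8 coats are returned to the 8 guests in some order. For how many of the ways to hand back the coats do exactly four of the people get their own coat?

Choose which 4 of the 8 are fixed: C(8,4) = 70.
The remaining 4 must be deranged: !4 = 9.
Total: 70 × 9 = 630.

630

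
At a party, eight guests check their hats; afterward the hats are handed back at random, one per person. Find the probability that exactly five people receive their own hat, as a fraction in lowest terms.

1/360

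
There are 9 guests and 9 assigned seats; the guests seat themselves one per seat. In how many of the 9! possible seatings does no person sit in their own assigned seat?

Use !n = n·!(n-1) + (-1)^n.
!9 = 9·14833 - 1 = 133496

133496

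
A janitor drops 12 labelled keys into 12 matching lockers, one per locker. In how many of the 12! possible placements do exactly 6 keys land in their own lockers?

244860

Pick the 6 fixed positions: C(12,6) = 924 ways.
The other 6 form a derangement: !6 = 265.
Total: 924 × 265 = 244860.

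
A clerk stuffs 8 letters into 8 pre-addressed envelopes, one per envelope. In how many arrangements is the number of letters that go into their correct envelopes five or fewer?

40291

Sum C(8,i)·!(8-i) for i = 0..5:
  i=0: C(8,0)·!8 = 1·14833 = 14833
  i=1: C(8,1)·!7 = 8·1854 = 14832
  i=2: C(8,2)·!6 = 28·265 = 7420
  i=3: C(8,3)·!5 = 56·44 = 2464
  i=4: C(8,4)·!4 = 70·9 = 630
  i=5: C(8,5)·!3 = 56·2 = 112
Total = 40291.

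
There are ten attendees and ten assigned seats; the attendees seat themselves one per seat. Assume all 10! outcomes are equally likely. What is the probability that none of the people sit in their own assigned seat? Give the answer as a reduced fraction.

16481/44800

Favorable outcomes: !10 = 1334961.
Total outcomes: 10! = 3628800.
Probability = 1334961/3628800 = 16481/44800.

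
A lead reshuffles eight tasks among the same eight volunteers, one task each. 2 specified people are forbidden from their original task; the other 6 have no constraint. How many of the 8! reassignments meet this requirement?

Let A_j be the event that the j-th constrained one is fixed. By inclusion-exclusion over the 2 events:
Σ_{j=0}^{2} (-1)^j C(2,j)(8-j)!
= C(2,0)·8! - C(2,1)·7! + C(2,2)·6!
= 40320 - 10080 + 720
= 30960

30960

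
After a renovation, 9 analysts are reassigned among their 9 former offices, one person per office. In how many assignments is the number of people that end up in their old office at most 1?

Sum C(9,i)·!(9-i) for i = 0..1:
  i=0: C(9,0)·!9 = 1·133496 = 133496
  i=1: C(9,1)·!8 = 9·14833 = 133497
Total = 266993.

266993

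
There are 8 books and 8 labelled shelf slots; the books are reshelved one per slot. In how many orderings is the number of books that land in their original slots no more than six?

40319

# with exactly i fixed is C(8,i)·!(8-i); sum over i=0..6:
  i=0: C(8,0)·!8 = 1·14833 = 14833
  i=1: C(8,1)·!7 = 8·1854 = 14832
  i=2: C(8,2)·!6 = 28·265 = 7420
  i=3: C(8,3)·!5 = 56·44 = 2464
  i=4: C(8,4)·!4 = 70·9 = 630
  i=5: C(8,5)·!3 = 56·2 = 112
  i=6: C(8,6)·!2 = 28·1 = 28
Total = 40319.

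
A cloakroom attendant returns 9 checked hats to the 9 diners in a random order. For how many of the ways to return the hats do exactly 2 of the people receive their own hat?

Choose which 2 of the 9 are fixed: C(9,2) = 36.
The remaining 7 must be deranged: !7 = 1854.
Total: 36 × 1854 = 66744.

66744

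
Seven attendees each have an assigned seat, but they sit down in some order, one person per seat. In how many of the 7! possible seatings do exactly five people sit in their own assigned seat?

Pick the 5 fixed positions: C(7,5) = 21 ways.
The remaining 2 must be deranged: !2 = 1.
Total: 21 × 1 = 21.

21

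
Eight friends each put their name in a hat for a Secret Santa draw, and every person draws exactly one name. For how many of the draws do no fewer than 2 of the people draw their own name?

10655

Sum C(8,i)·!(8-i) for i = 2..8:
  i=2: C(8,2)·!6 = 28·265 = 7420
  i=3: C(8,3)·!5 = 56·44 = 2464
  i=4: C(8,4)·!4 = 70·9 = 630
  i=5: C(8,5)·!3 = 56·2 = 112
  i=6: C(8,6)·!2 = 28·1 = 28
  i=7: C(8,7)·!1 = 8·0 = 0
  i=8: C(8,8)·!0 = 1·1 = 1
Total = 10655.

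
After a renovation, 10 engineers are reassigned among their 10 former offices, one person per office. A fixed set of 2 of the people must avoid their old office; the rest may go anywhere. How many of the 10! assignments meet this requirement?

2943360

Inclusion-exclusion on the 2 forbidden self-matches:
Σ_{j=0}^{2} (-1)^j C(2,j)(10-j)!
= C(2,0)·10! - C(2,1)·9! + C(2,2)·8!
= 3628800 - 725760 + 40320
= 2943360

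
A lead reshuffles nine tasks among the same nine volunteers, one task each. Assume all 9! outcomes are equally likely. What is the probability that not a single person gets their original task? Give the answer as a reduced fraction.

16687/45360

Favorable outcomes: !9 = 133496.
Total outcomes: 9! = 362880.
Probability = 133496/362880 = 16687/45360.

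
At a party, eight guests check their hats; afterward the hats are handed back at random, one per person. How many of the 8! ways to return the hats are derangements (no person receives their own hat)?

14833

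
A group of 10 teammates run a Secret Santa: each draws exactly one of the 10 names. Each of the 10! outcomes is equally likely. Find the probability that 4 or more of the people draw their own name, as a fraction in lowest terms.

Favorable outcomes: Σ_{i≥4} C(10,i)·!(10-i) = 210·265 + 252·44 + 210·9 + 120·2 + 45·1 + 10·0 + 1·1 = 68914.
Total outcomes: 10! = 3628800.
Probability = 68914/3628800 = 34457/1814400.

34457/1814400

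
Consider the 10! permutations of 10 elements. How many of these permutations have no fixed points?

1334961

Use !n = n·!(n-1) + (-1)^n.
!10 = 10·133496 + 1 = 1334961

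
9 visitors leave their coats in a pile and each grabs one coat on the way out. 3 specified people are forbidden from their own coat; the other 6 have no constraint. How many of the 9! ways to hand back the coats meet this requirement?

Inclusion-exclusion on the 3 forbidden self-matches:
Σ_{j=0}^{3} (-1)^j C(3,j)(9-j)!
= C(3,0)·9! - C(3,1)·8! + C(3,2)·7! - C(3,3)·6!
= 362880 - 120960 + 15120 - 720
= 256320

256320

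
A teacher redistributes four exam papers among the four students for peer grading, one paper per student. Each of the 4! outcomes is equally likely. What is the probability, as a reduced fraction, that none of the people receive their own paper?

Favorable outcomes: !4 = 9.
Total outcomes: 4! = 24.
Probability = 9/24 = 3/8.

3/8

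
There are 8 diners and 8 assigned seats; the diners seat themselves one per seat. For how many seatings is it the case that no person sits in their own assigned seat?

14833

The number of derangements of 8 is !8 = Σ_{k=0}^{8} (-1)^k·8!/k!
= 8! - 8!/1! + 8!/2! - 8!/3! + 8!/4! - 8!/5! + 8!/6! - 8!/7! + 8!/8!
= 40320 - 40320 + 20160 - 6720 + 1680 - 336 + 56 - 8 + 1
= 14833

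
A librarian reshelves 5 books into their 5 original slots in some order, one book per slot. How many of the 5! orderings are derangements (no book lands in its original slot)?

44

Recurrence: !5 = 4·(!4 + !3).
!5 = 4·(9 + 2) = 4·11 = 44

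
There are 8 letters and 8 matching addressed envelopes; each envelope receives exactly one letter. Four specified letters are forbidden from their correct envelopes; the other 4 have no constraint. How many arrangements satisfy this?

Inclusion-exclusion on the 4 forbidden self-matches:
Σ_{j=0}^{4} (-1)^j C(4,j)(8-j)!
= C(4,0)·8! - C(4,1)·7! + C(4,2)·6! - C(4,3)·5! + C(4,4)·4!
= 40320 - 20160 + 4320 - 480 + 24
= 24024

24024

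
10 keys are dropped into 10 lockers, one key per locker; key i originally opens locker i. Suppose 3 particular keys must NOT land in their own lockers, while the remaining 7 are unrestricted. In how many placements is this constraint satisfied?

2656080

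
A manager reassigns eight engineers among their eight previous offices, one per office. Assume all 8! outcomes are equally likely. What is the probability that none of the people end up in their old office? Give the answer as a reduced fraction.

2119/5760

Favorable outcomes: !8 = 14833.
Total outcomes: 8! = 40320.
Probability = 14833/40320 = 2119/5760.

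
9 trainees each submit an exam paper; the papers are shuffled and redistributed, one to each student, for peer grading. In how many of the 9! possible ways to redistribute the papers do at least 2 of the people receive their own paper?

# with exactly i fixed is C(9,i)·!(9-i); sum over i=2..9:
  i=2: C(9,2)·!7 = 36·1854 = 66744
  i=3: C(9,3)·!6 = 84·265 = 22260
  i=4: C(9,4)·!5 = 126·44 = 5544
  i=5: C(9,5)·!4 = 126·9 = 1134
  i=6: C(9,6)·!3 = 84·2 = 168
  i=7: C(9,7)·!2 = 36·1 = 36
  i=8: C(9,8)·!1 = 9·0 = 0
  i=9: C(9,9)·!0 = 1·1 = 1
Total = 95887.

95887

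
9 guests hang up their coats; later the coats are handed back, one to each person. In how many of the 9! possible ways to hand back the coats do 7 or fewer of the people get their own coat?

362879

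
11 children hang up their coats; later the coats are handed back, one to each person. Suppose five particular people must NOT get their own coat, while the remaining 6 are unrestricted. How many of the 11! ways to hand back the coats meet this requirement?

Let A_j be the event that the j-th constrained one is fixed. By inclusion-exclusion over the 5 events:
Σ_{j=0}^{5} (-1)^j C(5,j)(11-j)!
= C(5,0)·11! - C(5,1)·10! + C(5,2)·9! - C(5,3)·8! + C(5,4)·7! - C(5,5)·6!
= 39916800 - 18144000 + 3628800 - 403200 + 25200 - 720
= 25022880

25022880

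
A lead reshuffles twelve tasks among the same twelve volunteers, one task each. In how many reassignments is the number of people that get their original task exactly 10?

66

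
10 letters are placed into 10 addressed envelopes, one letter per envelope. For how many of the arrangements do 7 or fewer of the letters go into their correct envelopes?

3628754

Sum C(10,i)·!(10-i) for i = 0..7:
  i=0: C(10,0)·!10 = 1·1334961 = 1334961
  i=1: C(10,1)·!9 = 10·133496 = 1334960
  i=2: C(10,2)·!8 = 45·14833 = 667485
  i=3: C(10,3)·!7 = 120·1854 = 222480
  i=4: C(10,4)·!6 = 210·265 = 55650
  i=5: C(10,5)·!5 = 252·44 = 11088
  i=6: C(10,6)·!4 = 210·9 = 1890
  i=7: C(10,7)·!3 = 120·2 = 240
Total = 3628754.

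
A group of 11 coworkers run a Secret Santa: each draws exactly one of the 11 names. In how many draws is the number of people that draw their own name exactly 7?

Choose which 7 of the 11 are fixed: C(11,7) = 330.
The other 4 form a derangement: !4 = 9.
Total: 330 × 9 = 2970.

2970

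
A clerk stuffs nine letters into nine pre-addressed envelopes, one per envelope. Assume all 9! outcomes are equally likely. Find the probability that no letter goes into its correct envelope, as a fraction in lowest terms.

Favorable outcomes: !9 = 133496.
Total outcomes: 9! = 362880.
Probability = 133496/362880 = 16687/45360.

16687/45360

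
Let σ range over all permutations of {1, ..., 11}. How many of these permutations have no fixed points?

14684570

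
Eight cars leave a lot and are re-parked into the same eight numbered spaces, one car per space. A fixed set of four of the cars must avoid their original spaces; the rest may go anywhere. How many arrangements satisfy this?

24024

Inclusion-exclusion on the 4 forbidden self-matches:
Σ_{j=0}^{4} (-1)^j C(4,j)(8-j)!
= C(4,0)·8! - C(4,1)·7! + C(4,2)·6! - C(4,3)·5! + C(4,4)·4!
= 40320 - 20160 + 4320 - 480 + 24
= 24024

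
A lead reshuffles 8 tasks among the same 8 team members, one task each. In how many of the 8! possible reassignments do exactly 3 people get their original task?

2464

Choose which 3 of the 8 are fixed: C(8,3) = 56.
The remaining 5 must be deranged: !5 = 44.
Total: 56 × 44 = 2464.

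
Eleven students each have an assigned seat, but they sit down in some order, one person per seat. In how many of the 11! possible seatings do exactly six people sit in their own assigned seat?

Pick the 6 fixed positions: C(11,6) = 462 ways.
The remaining 5 must be deranged: !5 = 44.
Total: 462 × 44 = 20328.

20328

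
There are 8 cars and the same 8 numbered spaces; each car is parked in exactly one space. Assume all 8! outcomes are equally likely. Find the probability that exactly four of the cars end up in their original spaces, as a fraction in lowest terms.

1/64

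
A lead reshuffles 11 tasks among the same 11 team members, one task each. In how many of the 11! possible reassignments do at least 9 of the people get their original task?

56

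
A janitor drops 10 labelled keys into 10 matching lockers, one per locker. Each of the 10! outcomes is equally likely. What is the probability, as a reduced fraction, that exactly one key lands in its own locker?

Favorable outcomes: C(10,1)·!9 = 10·133496 = 1334960.
Total outcomes: 10! = 3628800.
Probability = 1334960/3628800 = 16687/45360.

16687/45360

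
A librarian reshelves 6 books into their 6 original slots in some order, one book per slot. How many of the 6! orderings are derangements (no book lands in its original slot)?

265

The number of derangements of 6 is !6 = Σ_{k=0}^{6} (-1)^k·6!/k!
= 6! - 6!/1! + 6!/2! - 6!/3! + 6!/4! - 6!/5! + 6!/6!
= 720 - 720 + 360 - 120 + 30 - 6 + 1
= 265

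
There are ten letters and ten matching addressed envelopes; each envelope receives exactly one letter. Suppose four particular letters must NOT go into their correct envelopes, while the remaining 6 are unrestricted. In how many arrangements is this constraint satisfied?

2399760

Inclusion-exclusion on the 4 forbidden self-matches:
Σ_{j=0}^{4} (-1)^j C(4,j)(10-j)!
= C(4,0)·10! - C(4,1)·9! + C(4,2)·8! - C(4,3)·7! + C(4,4)·6!
= 3628800 - 1451520 + 241920 - 20160 + 720
= 2399760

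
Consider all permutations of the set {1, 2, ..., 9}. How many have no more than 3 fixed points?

355997

Sum C(9,i)·!(9-i) for i = 0..3:
  i=0: C(9,0)·!9 = 1·133496 = 133496
  i=1: C(9,1)·!8 = 9·14833 = 133497
  i=2: C(9,2)·!7 = 36·1854 = 66744
  i=3: C(9,3)·!6 = 84·265 = 22260
Total = 355997.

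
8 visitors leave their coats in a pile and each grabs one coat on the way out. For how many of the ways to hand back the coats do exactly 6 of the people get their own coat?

Pick the 6 fixed positions: C(8,6) = 28 ways.
The other 2 form a derangement: !2 = 1.
Total: 28 × 1 = 28.

28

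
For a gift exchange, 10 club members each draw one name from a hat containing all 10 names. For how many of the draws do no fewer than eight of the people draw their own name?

Sum C(10,i)·!(10-i) for i = 8..10:
  i=8: C(10,8)·!2 = 45·1 = 45
  i=9: C(10,9)·!1 = 10·0 = 0
  i=10: C(10,10)·!0 = 1·1 = 1
Total = 46.

46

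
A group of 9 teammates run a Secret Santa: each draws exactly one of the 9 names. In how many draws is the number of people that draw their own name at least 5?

1339

Sum C(9,i)·!(9-i) for i = 5..9:
  i=5: C(9,5)·!4 = 126·9 = 1134
  i=6: C(9,6)·!3 = 84·2 = 168
  i=7: C(9,7)·!2 = 36·1 = 36
  i=8: C(9,8)·!1 = 9·0 = 0
  i=9: C(9,9)·!0 = 1·1 = 1
Total = 1339.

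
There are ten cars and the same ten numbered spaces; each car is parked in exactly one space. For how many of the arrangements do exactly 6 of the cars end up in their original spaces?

Choose which 6 of the 10 are fixed: C(10,6) = 210.
The other 4 form a derangement: !4 = 9.
Total: 210 × 9 = 1890.

1890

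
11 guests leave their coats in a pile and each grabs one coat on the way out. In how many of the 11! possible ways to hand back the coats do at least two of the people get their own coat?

Sum C(11,i)·!(11-i) for i = 2..11:
  i=2: C(11,2)·!9 = 55·133496 = 7342280
  i=3: C(11,3)·!8 = 165·14833 = 2447445
  i=4: C(11,4)·!7 = 330·1854 = 611820
  i=5: C(11,5)·!6 = 462·265 = 122430
  i=6: C(11,6)·!5 = 462·44 = 20328
  i=7: C(11,7)·!4 = 330·9 = 2970
  i=8: C(11,8)·!3 = 165·2 = 330
  i=9: C(11,9)·!2 = 55·1 = 55
  i=10: C(11,10)·!1 = 11·0 = 0
  i=11: C(11,11)·!0 = 1·1 = 1
Total = 10547659.

10547659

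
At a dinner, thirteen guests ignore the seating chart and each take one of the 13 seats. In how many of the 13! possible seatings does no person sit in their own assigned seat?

!13 = 13! · Σ_{k=0}^{13} (-1)^k/k!
= 13! - 13!/1! + 13!/2! - 13!/3! + 13!/4! - 13!/5! + 13!/6! - 13!/7! + 13!/8! - 13!/9! + 13!/10! - 13!/11! + 13!/12! - 13!/13!
= 6227020800 - 6227020800 + 3113510400 - 1037836800 + 259459200 - 51891840 + 8648640 - 1235520 + 154440 - 17160 + 1716 - 156 + 13 - 1
= 2290792932

2290792932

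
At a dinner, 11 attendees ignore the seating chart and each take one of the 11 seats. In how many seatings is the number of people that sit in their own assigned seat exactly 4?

611820

Pick the 4 fixed positions: C(11,4) = 330 ways.
The other 7 form a derangement: !7 = 1854.
Total: 330 × 1854 = 611820.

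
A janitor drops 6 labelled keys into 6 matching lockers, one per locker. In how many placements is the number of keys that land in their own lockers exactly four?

15

Pick the 4 fixed positions: C(6,4) = 15 ways.
The remaining 2 must be deranged: !2 = 1.
Total: 15 × 1 = 15.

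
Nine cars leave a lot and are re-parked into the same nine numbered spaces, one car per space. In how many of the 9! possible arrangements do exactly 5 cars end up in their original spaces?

1134

Choose which 5 of the 9 are fixed: C(9,5) = 126.
The other 4 form a derangement: !4 = 9.
Total: 126 × 9 = 1134.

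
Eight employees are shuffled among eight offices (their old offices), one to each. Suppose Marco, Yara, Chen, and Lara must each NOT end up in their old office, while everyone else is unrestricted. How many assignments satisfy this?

24024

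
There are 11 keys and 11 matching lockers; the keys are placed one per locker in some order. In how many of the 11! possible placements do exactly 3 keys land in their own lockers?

Pick the 3 fixed positions: C(11,3) = 165 ways.
The other 8 form a derangement: !8 = 14833.
Total: 165 × 14833 = 2447445.

2447445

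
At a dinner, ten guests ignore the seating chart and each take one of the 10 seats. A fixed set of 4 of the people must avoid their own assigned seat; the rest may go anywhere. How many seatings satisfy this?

Inclusion-exclusion on the 4 forbidden self-matches:
Σ_{j=0}^{4} (-1)^j C(4,j)(10-j)!
= C(4,0)·10! - C(4,1)·9! + C(4,2)·8! - C(4,3)·7! + C(4,4)·6!
= 3628800 - 1451520 + 241920 - 20160 + 720
= 2399760

2399760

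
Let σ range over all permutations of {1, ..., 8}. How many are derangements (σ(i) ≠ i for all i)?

The number of derangements of 8 is !8 = Σ_{k=0}^{8} (-1)^k·8!/k!
= 8! - 8!/1! + 8!/2! - 8!/3! + 8!/4! - 8!/5! + 8!/6! - 8!/7! + 8!/8!
= 40320 - 40320 + 20160 - 6720 + 1680 - 336 + 56 - 8 + 1
= 14833

14833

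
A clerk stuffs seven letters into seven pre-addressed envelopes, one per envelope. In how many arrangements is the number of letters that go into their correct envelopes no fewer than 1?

3186

# with exactly i fixed is C(7,i)·!(7-i); sum over i=1..7:
  i=1: C(7,1)·!6 = 7·265 = 1855
  i=2: C(7,2)·!5 = 21·44 = 924
  i=3: C(7,3)·!4 = 35·9 = 315
  i=4: C(7,4)·!3 = 35·2 = 70
  i=5: C(7,5)·!2 = 21·1 = 21
  i=6: C(7,6)·!1 = 7·0 = 0
  i=7: C(7,7)·!0 = 1·1 = 1
Total = 3186.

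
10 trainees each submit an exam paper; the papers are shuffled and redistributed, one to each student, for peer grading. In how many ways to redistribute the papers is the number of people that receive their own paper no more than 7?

3628754

Sum C(10,i)·!(10-i) for i = 0..7:
  i=0: C(10,0)·!10 = 1·1334961 = 1334961
  i=1: C(10,1)·!9 = 10·133496 = 1334960
  i=2: C(10,2)·!8 = 45·14833 = 667485
  i=3: C(10,3)·!7 = 120·1854 = 222480
  i=4: C(10,4)·!6 = 210·265 = 55650
  i=5: C(10,5)·!5 = 252·44 = 11088
  i=6: C(10,6)·!4 = 210·9 = 1890
  i=7: C(10,7)·!3 = 120·2 = 240
Total = 3628754.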